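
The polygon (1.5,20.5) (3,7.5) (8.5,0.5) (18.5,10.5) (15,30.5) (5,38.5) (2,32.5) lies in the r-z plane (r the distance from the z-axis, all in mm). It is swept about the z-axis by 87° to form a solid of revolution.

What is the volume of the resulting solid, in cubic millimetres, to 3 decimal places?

Volume = 6052.361 mm³

Profile (r,z), 7 vertices: (1.5,20.5) (3,7.5) (8.5,0.5) (18.5,10.5) (15,30.5) (5,38.5) (2,32.5)
edge 0: (1.5,20.5)→(3,7.5)  cross = 1.5·7.5 − 3·20.5 = -50.2500; (r_i+r_j)·cross = 4.5·-50.2500 = -226.1250
edge 1: (3,7.5)→(8.5,0.5)  cross = 3·0.5 − 8.5·7.5 = -62.2500; (r_i+r_j)·cross = 11.5·-62.2500 = -715.8750
edge 2: (8.5,0.5)→(18.5,10.5)  cross = 8.5·10.5 − 18.5·0.5 = 80.0000; (r_i+r_j)·cross = 27·80.0000 = 2160.0000
edge 3: (18.5,10.5)→(15,30.5)  cross = 18.5·30.5 − 15·10.5 = 406.7500; (r_i+r_j)·cross = 33.5·406.7500 = 13626.1250
edge 4: (15,30.5)→(5,38.5)  cross = 15·38.5 − 5·30.5 = 425.0000; (r_i+r_j)·cross = 20·425.0000 = 8500.0000
edge 5: (5,38.5)→(2,32.5)  cross = 5·32.5 − 2·38.5 = 85.5000; (r_i+r_j)·cross = 7·85.5000 = 598.5000
edge 6: (2,32.5)→(1.5,20.5)  cross = 2·20.5 − 1.5·32.5 = -7.7500; (r_i+r_j)·cross = 3.5·-7.7500 = -27.1250
Σcross = 877.0000 → A = |Σcross|/2 = 438.5000 mm²
Σ(r_i+r_j)·cross = 23915.5000 → first moment M = |Σ|/6 = 3985.9167
R_c = M/A = 3985.9167/438.5000 = 9.0899 mm
θ = 87° = 1.518436 rad
V = θ·R_c·A = 1.518436·9.0899·438.5000 = 6052.361 mm³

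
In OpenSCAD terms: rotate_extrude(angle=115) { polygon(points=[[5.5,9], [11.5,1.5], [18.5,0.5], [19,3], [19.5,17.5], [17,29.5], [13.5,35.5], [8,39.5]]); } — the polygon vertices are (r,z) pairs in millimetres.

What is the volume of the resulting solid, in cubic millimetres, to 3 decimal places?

Volume = 9965.645 mm³

Profile (r,z), 8 vertices: (5.5,9) (11.5,1.5) (18.5,0.5) (19,3) (19.5,17.5) (17,29.5) (13.5,35.5) (8,39.5)
edge 0: (5.5,9)→(11.5,1.5)  cross = 5.5·1.5 − 11.5·9 = -95.2500; (r_i+r_j)·cross = 17·-95.2500 = -1619.2500
edge 1: (11.5,1.5)→(18.5,0.5)  cross = 11.5·0.5 − 18.5·1.5 = -22.0000; (r_i+r_j)·cross = 30·-22.0000 = -660.0000
edge 2: (18.5,0.5)→(19,3)  cross = 18.5·3 − 19·0.5 = 46.0000; (r_i+r_j)·cross = 37.5·46.0000 = 1725.0000
edge 3: (19,3)→(19.5,17.5)  cross = 19·17.5 − 19.5·3 = 274.0000; (r_i+r_j)·cross = 38.5·274.0000 = 10549.0000
edge 4: (19.5,17.5)→(17,29.5)  cross = 19.5·29.5 − 17·17.5 = 277.7500; (r_i+r_j)·cross = 36.5·277.7500 = 10137.8750
edge 5: (17,29.5)→(13.5,35.5)  cross = 17·35.5 − 13.5·29.5 = 205.2500; (r_i+r_j)·cross = 30.5·205.2500 = 6260.1250
edge 6: (13.5,35.5)→(8,39.5)  cross = 13.5·39.5 − 8·35.5 = 249.2500; (r_i+r_j)·cross = 21.5·249.2500 = 5358.8750
edge 7: (8,39.5)→(5.5,9)  cross = 8·9 − 5.5·39.5 = -145.2500; (r_i+r_j)·cross = 13.5·-145.2500 = -1960.8750
Σcross = 789.7500 → A = |Σcross|/2 = 394.8750 mm²
Σ(r_i+r_j)·cross = 29790.7500 → first moment M = |Σ|/6 = 4965.1250
R_c = M/A = 4965.1250/394.8750 = 12.5739 mm
θ = 115° = 2.007129 rad
V = θ·R_c·A = 2.007129·12.5739·394.8750 = 9965.645 mm³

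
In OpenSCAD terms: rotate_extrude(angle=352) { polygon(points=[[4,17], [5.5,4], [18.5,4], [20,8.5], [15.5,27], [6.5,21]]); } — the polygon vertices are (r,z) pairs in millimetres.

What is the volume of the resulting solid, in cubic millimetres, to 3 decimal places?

Profile (r,z), 6 vertices: (4,17) (5.5,4) (18.5,4) (20,8.5) (15.5,27) (6.5,21)
edge 0: (4,17)→(5.5,4)  cross = 4·4 − 5.5·17 = -77.5000; (r_i+r_j)·cross = 9.5·-77.5000 = -736.2500
edge 1: (5.5,4)→(18.5,4)  cross = 5.5·4 − 18.5·4 = -52.0000; (r_i+r_j)·cross = 24·-52.0000 = -1248.0000
edge 2: (18.5,4)→(20,8.5)  cross = 18.5·8.5 − 20·4 = 77.2500; (r_i+r_j)·cross = 38.5·77.2500 = 2974.1250
edge 3: (20,8.5)→(15.5,27)  cross = 20·27 − 15.5·8.5 = 408.2500; (r_i+r_j)·cross = 35.5·408.2500 = 14492.8750
edge 4: (15.5,27)→(6.5,21)  cross = 15.5·21 − 6.5·27 = 150.0000; (r_i+r_j)·cross = 22·150.0000 = 3300.0000
edge 5: (6.5,21)→(4,17)  cross = 6.5·17 − 4·21 = 26.5000; (r_i+r_j)·cross = 10.5·26.5000 = 278.2500
Σcross = 532.5000 → A = |Σcross|/2 = 266.2500 mm²
Σ(r_i+r_j)·cross = 19061.0000 → first moment M = |Σ|/6 = 3176.8333
R_c = M/A = 3176.8333/266.2500 = 11.9318 mm
θ = 352° = 6.143559 rad
V = θ·R_c·A = 6.143559·11.9318·266.2500 = 19517.063 mm³

Volume = 19517.063 mm³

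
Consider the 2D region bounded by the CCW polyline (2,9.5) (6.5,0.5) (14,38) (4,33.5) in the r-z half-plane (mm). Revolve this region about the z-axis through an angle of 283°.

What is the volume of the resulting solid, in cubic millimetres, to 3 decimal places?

Volume = 8179.142 mm³

Profile (r,z), 4 vertices: (2,9.5) (6.5,0.5) (14,38) (4,33.5)
edge 0: (2,9.5)→(6.5,0.5)  cross = 2·0.5 − 6.5·9.5 = -60.7500; (r_i+r_j)·cross = 8.5·-60.7500 = -516.3750
edge 1: (6.5,0.5)→(14,38)  cross = 6.5·38 − 14·0.5 = 240.0000; (r_i+r_j)·cross = 20.5·240.0000 = 4920.0000
edge 2: (14,38)→(4,33.5)  cross = 14·33.5 − 4·38 = 317.0000; (r_i+r_j)·cross = 18·317.0000 = 5706.0000
edge 3: (4,33.5)→(2,9.5)  cross = 4·9.5 − 2·33.5 = -29.0000; (r_i+r_j)·cross = 6·-29.0000 = -174.0000
Σcross = 467.2500 → A = |Σcross|/2 = 233.6250 mm²
Σ(r_i+r_j)·cross = 9935.6250 → first moment M = |Σ|/6 = 1655.9375
R_c = M/A = 1655.9375/233.6250 = 7.0880 mm
θ = 283° = 4.939282 rad
V = θ·R_c·A = 4.939282·7.0880·233.6250 = 8179.142 mm³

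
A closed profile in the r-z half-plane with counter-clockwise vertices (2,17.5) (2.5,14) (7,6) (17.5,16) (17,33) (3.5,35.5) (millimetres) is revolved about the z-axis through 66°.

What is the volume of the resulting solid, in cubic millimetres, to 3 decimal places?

Profile (r,z), 6 vertices: (2,17.5) (2.5,14) (7,6) (17.5,16) (17,33) (3.5,35.5)
edge 0: (2,17.5)→(2.5,14)  cross = 2·14 − 2.5·17.5 = -15.7500; (r_i+r_j)·cross = 4.5·-15.7500 = -70.8750
edge 1: (2.5,14)→(7,6)  cross = 2.5·6 − 7·14 = -83.0000; (r_i+r_j)·cross = 9.5·-83.0000 = -788.5000
edge 2: (7,6)→(17.5,16)  cross = 7·16 − 17.5·6 = 7.0000; (r_i+r_j)·cross = 24.5·7.0000 = 171.5000
edge 3: (17.5,16)→(17,33)  cross = 17.5·33 − 17·16 = 305.5000; (r_i+r_j)·cross = 34.5·305.5000 = 10539.7500
edge 4: (17,33)→(3.5,35.5)  cross = 17·35.5 − 3.5·33 = 488.0000; (r_i+r_j)·cross = 20.5·488.0000 = 10004.0000
edge 5: (3.5,35.5)→(2,17.5)  cross = 3.5·17.5 − 2·35.5 = -9.7500; (r_i+r_j)·cross = 5.5·-9.7500 = -53.6250
Σcross = 692.0000 → A = |Σcross|/2 = 346.0000 mm²
Σ(r_i+r_j)·cross = 19802.2500 → first moment M = |Σ|/6 = 3300.3750
R_c = M/A = 3300.3750/346.0000 = 9.5387 mm
θ = 66° = 1.151917 rad
V = θ·R_c·A = 1.151917·9.5387·346.0000 = 3801.759 mm³

Volume = 3801.759 mm³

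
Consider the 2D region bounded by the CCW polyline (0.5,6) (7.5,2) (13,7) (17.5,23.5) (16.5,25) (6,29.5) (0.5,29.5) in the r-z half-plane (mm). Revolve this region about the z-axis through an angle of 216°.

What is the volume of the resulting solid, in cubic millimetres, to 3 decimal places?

Profile (r,z), 7 vertices: (0.5,6) (7.5,2) (13,7) (17.5,23.5) (16.5,25) (6,29.5) (0.5,29.5)
edge 0: (0.5,6)→(7.5,2)  cross = 0.5·2 − 7.5·6 = -44.0000; (r_i+r_j)·cross = 8·-44.0000 = -352.0000
edge 1: (7.5,2)→(13,7)  cross = 7.5·7 − 13·2 = 26.5000; (r_i+r_j)·cross = 20.5·26.5000 = 543.2500
edge 2: (13,7)→(17.5,23.5)  cross = 13·23.5 − 17.5·7 = 183.0000; (r_i+r_j)·cross = 30.5·183.0000 = 5581.5000
edge 3: (17.5,23.5)→(16.5,25)  cross = 17.5·25 − 16.5·23.5 = 49.7500; (r_i+r_j)·cross = 34·49.7500 = 1691.5000
edge 4: (16.5,25)→(6,29.5)  cross = 16.5·29.5 − 6·25 = 336.7500; (r_i+r_j)·cross = 22.5·336.7500 = 7576.8750
edge 5: (6,29.5)→(0.5,29.5)  cross = 6·29.5 − 0.5·29.5 = 162.2500; (r_i+r_j)·cross = 6.5·162.2500 = 1054.6250
edge 6: (0.5,29.5)→(0.5,6)  cross = 0.5·6 − 0.5·29.5 = -11.7500; (r_i+r_j)·cross = 1·-11.7500 = -11.7500
Σcross = 702.5000 → A = |Σcross|/2 = 351.2500 mm²
Σ(r_i+r_j)·cross = 16084.0000 → first moment M = |Σ|/6 = 2680.6667
R_c = M/A = 2680.6667/351.2500 = 7.6318 mm
θ = 216° = 3.769911 rad
V = θ·R_c·A = 3.769911·7.6318·351.2500 = 10105.875 mm³

Volume = 10105.875 mm³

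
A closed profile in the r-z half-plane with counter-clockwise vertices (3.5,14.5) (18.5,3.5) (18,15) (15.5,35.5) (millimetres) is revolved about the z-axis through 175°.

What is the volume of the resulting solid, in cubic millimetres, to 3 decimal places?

Volume = 9022.734 mm³

Profile (r,z), 4 vertices: (3.5,14.5) (18.5,3.5) (18,15) (15.5,35.5)
edge 0: (3.5,14.5)→(18.5,3.5)  cross = 3.5·3.5 − 18.5·14.5 = -256.0000; (r_i+r_j)·cross = 22·-256.0000 = -5632.0000
edge 1: (18.5,3.5)→(18,15)  cross = 18.5·15 − 18·3.5 = 214.5000; (r_i+r_j)·cross = 36.5·214.5000 = 7829.2500
edge 2: (18,15)→(15.5,35.5)  cross = 18·35.5 − 15.5·15 = 406.5000; (r_i+r_j)·cross = 33.5·406.5000 = 13617.7500
edge 3: (15.5,35.5)→(3.5,14.5)  cross = 15.5·14.5 − 3.5·35.5 = 100.5000; (r_i+r_j)·cross = 19·100.5000 = 1909.5000
Σcross = 465.5000 → A = |Σcross|/2 = 232.7500 mm²
Σ(r_i+r_j)·cross = 17724.5000 → first moment M = |Σ|/6 = 2954.0833
R_c = M/A = 2954.0833/232.7500 = 12.6921 mm
θ = 175° = 3.054326 rad
V = θ·R_c·A = 3.054326·12.6921·232.7500 = 9022.734 mm³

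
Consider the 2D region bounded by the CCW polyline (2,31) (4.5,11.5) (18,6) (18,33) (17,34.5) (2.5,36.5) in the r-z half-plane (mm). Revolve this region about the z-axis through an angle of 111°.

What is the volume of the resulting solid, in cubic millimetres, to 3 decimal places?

Profile (r,z), 6 vertices: (2,31) (4.5,11.5) (18,6) (18,33) (17,34.5) (2.5,36.5)
edge 0: (2,31)→(4.5,11.5)  cross = 2·11.5 − 4.5·31 = -116.5000; (r_i+r_j)·cross = 6.5·-116.5000 = -757.2500
edge 1: (4.5,11.5)→(18,6)  cross = 4.5·6 − 18·11.5 = -180.0000; (r_i+r_j)·cross = 22.5·-180.0000 = -4050.0000
edge 2: (18,6)→(18,33)  cross = 18·33 − 18·6 = 486.0000; (r_i+r_j)·cross = 36·486.0000 = 17496.0000
edge 3: (18,33)→(17,34.5)  cross = 18·34.5 − 17·33 = 60.0000; (r_i+r_j)·cross = 35·60.0000 = 2100.0000
edge 4: (17,34.5)→(2.5,36.5)  cross = 17·36.5 − 2.5·34.5 = 534.2500; (r_i+r_j)·cross = 19.5·534.2500 = 10417.8750
edge 5: (2.5,36.5)→(2,31)  cross = 2.5·31 − 2·36.5 = 4.5000; (r_i+r_j)·cross = 4.5·4.5000 = 20.2500
Σcross = 788.2500 → A = |Σcross|/2 = 394.1250 mm²
Σ(r_i+r_j)·cross = 25226.8750 → first moment M = |Σ|/6 = 4204.4792
R_c = M/A = 4204.4792/394.1250 = 10.6679 mm
θ = 111° = 1.937315 rad
V = θ·R_c·A = 1.937315·10.6679·394.1250 = 8145.403 mm³

Volume = 8145.403 mm³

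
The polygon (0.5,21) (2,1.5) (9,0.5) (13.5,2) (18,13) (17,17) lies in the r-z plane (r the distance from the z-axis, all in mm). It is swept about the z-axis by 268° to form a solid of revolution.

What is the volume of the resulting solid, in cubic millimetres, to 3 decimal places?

Volume = 10509.134 mm³

Profile (r,z), 6 vertices: (0.5,21) (2,1.5) (9,0.5) (13.5,2) (18,13) (17,17)
edge 0: (0.5,21)→(2,1.5)  cross = 0.5·1.5 − 2·21 = -41.2500; (r_i+r_j)·cross = 2.5·-41.2500 = -103.1250
edge 1: (2,1.5)→(9,0.5)  cross = 2·0.5 − 9·1.5 = -12.5000; (r_i+r_j)·cross = 11·-12.5000 = -137.5000
edge 2: (9,0.5)→(13.5,2)  cross = 9·2 − 13.5·0.5 = 11.2500; (r_i+r_j)·cross = 22.5·11.2500 = 253.1250
edge 3: (13.5,2)→(18,13)  cross = 13.5·13 − 18·2 = 139.5000; (r_i+r_j)·cross = 31.5·139.5000 = 4394.2500
edge 4: (18,13)→(17,17)  cross = 18·17 − 17·13 = 85.0000; (r_i+r_j)·cross = 35·85.0000 = 2975.0000
edge 5: (17,17)→(0.5,21)  cross = 17·21 − 0.5·17 = 348.5000; (r_i+r_j)·cross = 17.5·348.5000 = 6098.7500
Σcross = 530.5000 → A = |Σcross|/2 = 265.2500 mm²
Σ(r_i+r_j)·cross = 13480.5000 → first moment M = |Σ|/6 = 2246.7500
R_c = M/A = 2246.7500/265.2500 = 8.4703 mm
θ = 268° = 4.677482 rad
V = θ·R_c·A = 4.677482·8.4703·265.2500 = 10509.134 mm³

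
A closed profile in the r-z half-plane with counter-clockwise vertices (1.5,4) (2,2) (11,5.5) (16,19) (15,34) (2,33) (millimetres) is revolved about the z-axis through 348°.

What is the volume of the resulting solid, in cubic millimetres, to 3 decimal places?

Volume = 18473.551 mm³

Profile (r,z), 6 vertices: (1.5,4) (2,2) (11,5.5) (16,19) (15,34) (2,33)
edge 0: (1.5,4)→(2,2)  cross = 1.5·2 − 2·4 = -5.0000; (r_i+r_j)·cross = 3.5·-5.0000 = -17.5000
edge 1: (2,2)→(11,5.5)  cross = 2·5.5 − 11·2 = -11.0000; (r_i+r_j)·cross = 13·-11.0000 = -143.0000
edge 2: (11,5.5)→(16,19)  cross = 11·19 − 16·5.5 = 121.0000; (r_i+r_j)·cross = 27·121.0000 = 3267.0000
edge 3: (16,19)→(15,34)  cross = 16·34 − 15·19 = 259.0000; (r_i+r_j)·cross = 31·259.0000 = 8029.0000
edge 4: (15,34)→(2,33)  cross = 15·33 − 2·34 = 427.0000; (r_i+r_j)·cross = 17·427.0000 = 7259.0000
edge 5: (2,33)→(1.5,4)  cross = 2·4 − 1.5·33 = -41.5000; (r_i+r_j)·cross = 3.5·-41.5000 = -145.2500
Σcross = 749.5000 → A = |Σcross|/2 = 374.7500 mm²
Σ(r_i+r_j)·cross = 18249.2500 → first moment M = |Σ|/6 = 3041.5417
R_c = M/A = 3041.5417/374.7500 = 8.1162 mm
θ = 348° = 6.073746 rad
V = θ·R_c·A = 6.073746·8.1162·374.7500 = 18473.551 mm³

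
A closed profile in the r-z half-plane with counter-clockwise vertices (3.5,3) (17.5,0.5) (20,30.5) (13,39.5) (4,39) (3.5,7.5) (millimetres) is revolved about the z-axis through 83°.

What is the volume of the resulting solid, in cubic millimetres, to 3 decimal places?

Profile (r,z), 6 vertices: (3.5,3) (17.5,0.5) (20,30.5) (13,39.5) (4,39) (3.5,7.5)
edge 0: (3.5,3)→(17.5,0.5)  cross = 3.5·0.5 − 17.5·3 = -50.7500; (r_i+r_j)·cross = 21·-50.7500 = -1065.7500
edge 1: (17.5,0.5)→(20,30.5)  cross = 17.5·30.5 − 20·0.5 = 523.7500; (r_i+r_j)·cross = 37.5·523.7500 = 19640.6250
edge 2: (20,30.5)→(13,39.5)  cross = 20·39.5 − 13·30.5 = 393.5000; (r_i+r_j)·cross = 33·393.5000 = 12985.5000
edge 3: (13,39.5)→(4,39)  cross = 13·39 − 4·39.5 = 349.0000; (r_i+r_j)·cross = 17·349.0000 = 5933.0000
edge 4: (4,39)→(3.5,7.5)  cross = 4·7.5 − 3.5·39 = -106.5000; (r_i+r_j)·cross = 7.5·-106.5000 = -798.7500
edge 5: (3.5,7.5)→(3.5,3)  cross = 3.5·3 − 3.5·7.5 = -15.7500; (r_i+r_j)·cross = 7·-15.7500 = -110.2500
Σcross = 1093.2500 → A = |Σcross|/2 = 546.6250 mm²
Σ(r_i+r_j)·cross = 36584.3750 → first moment M = |Σ|/6 = 6097.3958
R_c = M/A = 6097.3958/546.6250 = 11.1546 mm
θ = 83° = 1.448623 rad
V = θ·R_c·A = 1.448623·11.1546·546.6250 = 8832.830 mm³

Volume = 8832.830 mm³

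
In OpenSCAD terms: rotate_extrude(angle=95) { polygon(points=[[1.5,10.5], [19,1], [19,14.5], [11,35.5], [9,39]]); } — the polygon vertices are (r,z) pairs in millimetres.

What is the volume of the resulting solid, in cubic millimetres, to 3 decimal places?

Profile (r,z), 5 vertices: (1.5,10.5) (19,1) (19,14.5) (11,35.5) (9,39)
edge 0: (1.5,10.5)→(19,1)  cross = 1.5·1 − 19·10.5 = -198.0000; (r_i+r_j)·cross = 20.5·-198.0000 = -4059.0000
edge 1: (19,1)→(19,14.5)  cross = 19·14.5 − 19·1 = 256.5000; (r_i+r_j)·cross = 38·256.5000 = 9747.0000
edge 2: (19,14.5)→(11,35.5)  cross = 19·35.5 − 11·14.5 = 515.0000; (r_i+r_j)·cross = 30·515.0000 = 15450.0000
edge 3: (11,35.5)→(9,39)  cross = 11·39 − 9·35.5 = 109.5000; (r_i+r_j)·cross = 20·109.5000 = 2190.0000
edge 4: (9,39)→(1.5,10.5)  cross = 9·10.5 − 1.5·39 = 36.0000; (r_i+r_j)·cross = 10.5·36.0000 = 378.0000
Σcross = 719.0000 → A = |Σcross|/2 = 359.5000 mm²
Σ(r_i+r_j)·cross = 23706.0000 → first moment M = |Σ|/6 = 3951.0000
R_c = M/A = 3951.0000/359.5000 = 10.9903 mm
θ = 95° = 1.658063 rad
V = θ·R_c·A = 1.658063·10.9903·359.5000 = 6551.006 mm³

Volume = 6551.006 mm³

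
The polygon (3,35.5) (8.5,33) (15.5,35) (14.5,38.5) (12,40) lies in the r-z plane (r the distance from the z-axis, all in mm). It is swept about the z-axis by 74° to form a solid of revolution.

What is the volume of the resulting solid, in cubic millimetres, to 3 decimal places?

Volume = 630.031 mm³

Profile (r,z), 5 vertices: (3,35.5) (8.5,33) (15.5,35) (14.5,38.5) (12,40)
edge 0: (3,35.5)→(8.5,33)  cross = 3·33 − 8.5·35.5 = -202.7500; (r_i+r_j)·cross = 11.5·-202.7500 = -2331.6250
edge 1: (8.5,33)→(15.5,35)  cross = 8.5·35 − 15.5·33 = -214.0000; (r_i+r_j)·cross = 24·-214.0000 = -5136.0000
edge 2: (15.5,35)→(14.5,38.5)  cross = 15.5·38.5 − 14.5·35 = 89.2500; (r_i+r_j)·cross = 30·89.2500 = 2677.5000
edge 3: (14.5,38.5)→(12,40)  cross = 14.5·40 − 12·38.5 = 118.0000; (r_i+r_j)·cross = 26.5·118.0000 = 3127.0000
edge 4: (12,40)→(3,35.5)  cross = 12·35.5 − 3·40 = 306.0000; (r_i+r_j)·cross = 15·306.0000 = 4590.0000
Σcross = 96.5000 → A = |Σcross|/2 = 48.2500 mm²
Σ(r_i+r_j)·cross = 2926.8750 → first moment M = |Σ|/6 = 487.8125
R_c = M/A = 487.8125/48.2500 = 10.1101 mm
θ = 74° = 1.291544 rad
V = θ·R_c·A = 1.291544·10.1101·48.2500 = 630.031 mm³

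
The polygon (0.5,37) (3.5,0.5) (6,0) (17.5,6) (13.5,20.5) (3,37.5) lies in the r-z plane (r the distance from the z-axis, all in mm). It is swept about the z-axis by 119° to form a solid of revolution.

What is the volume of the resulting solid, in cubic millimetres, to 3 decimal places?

Profile (r,z), 6 vertices: (0.5,37) (3.5,0.5) (6,0) (17.5,6) (13.5,20.5) (3,37.5)
edge 0: (0.5,37)→(3.5,0.5)  cross = 0.5·0.5 − 3.5·37 = -129.2500; (r_i+r_j)·cross = 4·-129.2500 = -517.0000
edge 1: (3.5,0.5)→(6,0)  cross = 3.5·0 − 6·0.5 = -3.0000; (r_i+r_j)·cross = 9.5·-3.0000 = -28.5000
edge 2: (6,0)→(17.5,6)  cross = 6·6 − 17.5·0 = 36.0000; (r_i+r_j)·cross = 23.5·36.0000 = 846.0000
edge 3: (17.5,6)→(13.5,20.5)  cross = 17.5·20.5 − 13.5·6 = 277.7500; (r_i+r_j)·cross = 31·277.7500 = 8610.2500
edge 4: (13.5,20.5)→(3,37.5)  cross = 13.5·37.5 − 3·20.5 = 444.7500; (r_i+r_j)·cross = 16.5·444.7500 = 7338.3750
edge 5: (3,37.5)→(0.5,37)  cross = 3·37 − 0.5·37.5 = 92.2500; (r_i+r_j)·cross = 3.5·92.2500 = 322.8750
Σcross = 718.5000 → A = |Σcross|/2 = 359.2500 mm²
Σ(r_i+r_j)·cross = 16572.0000 → first moment M = |Σ|/6 = 2762.0000
R_c = M/A = 2762.0000/359.2500 = 7.6882 mm
θ = 119° = 2.076942 rad
V = θ·R_c·A = 2.076942·7.6882·359.2500 = 5736.513 mm³

Volume = 5736.513 mm³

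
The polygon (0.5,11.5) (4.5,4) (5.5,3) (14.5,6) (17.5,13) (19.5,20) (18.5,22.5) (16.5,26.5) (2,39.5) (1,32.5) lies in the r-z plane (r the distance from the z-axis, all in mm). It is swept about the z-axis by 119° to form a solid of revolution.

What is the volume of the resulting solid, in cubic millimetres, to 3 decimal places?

Volume = 8177.093 mm³

Profile (r,z), 10 vertices: (0.5,11.5) (4.5,4) (5.5,3) (14.5,6) (17.5,13) (19.5,20) (18.5,22.5) (16.5,26.5) (2,39.5) (1,32.5)
edge 0: (0.5,11.5)→(4.5,4)  cross = 0.5·4 − 4.5·11.5 = -49.7500; (r_i+r_j)·cross = 5·-49.7500 = -248.7500
edge 1: (4.5,4)→(5.5,3)  cross = 4.5·3 − 5.5·4 = -8.5000; (r_i+r_j)·cross = 10·-8.5000 = -85.0000
edge 2: (5.5,3)→(14.5,6)  cross = 5.5·6 − 14.5·3 = -10.5000; (r_i+r_j)·cross = 20·-10.5000 = -210.0000
edge 3: (14.5,6)→(17.5,13)  cross = 14.5·13 − 17.5·6 = 83.5000; (r_i+r_j)·cross = 32·83.5000 = 2672.0000
edge 4: (17.5,13)→(19.5,20)  cross = 17.5·20 − 19.5·13 = 96.5000; (r_i+r_j)·cross = 37·96.5000 = 3570.5000
edge 5: (19.5,20)→(18.5,22.5)  cross = 19.5·22.5 − 18.5·20 = 68.7500; (r_i+r_j)·cross = 38·68.7500 = 2612.5000
edge 6: (18.5,22.5)→(16.5,26.5)  cross = 18.5·26.5 − 16.5·22.5 = 119.0000; (r_i+r_j)·cross = 35·119.0000 = 4165.0000
edge 7: (16.5,26.5)→(2,39.5)  cross = 16.5·39.5 − 2·26.5 = 598.7500; (r_i+r_j)·cross = 18.5·598.7500 = 11076.8750
edge 8: (2,39.5)→(1,32.5)  cross = 2·32.5 − 1·39.5 = 25.5000; (r_i+r_j)·cross = 3·25.5000 = 76.5000
edge 9: (1,32.5)→(0.5,11.5)  cross = 1·11.5 − 0.5·32.5 = -4.7500; (r_i+r_j)·cross = 1.5·-4.7500 = -7.1250
Σcross = 918.5000 → A = |Σcross|/2 = 459.2500 mm²
Σ(r_i+r_j)·cross = 23622.5000 → first moment M = |Σ|/6 = 3937.0833
R_c = M/A = 3937.0833/459.2500 = 8.5729 mm
θ = 119° = 2.076942 rad
V = θ·R_c·A = 2.076942·8.5729·459.2500 = 8177.093 mm³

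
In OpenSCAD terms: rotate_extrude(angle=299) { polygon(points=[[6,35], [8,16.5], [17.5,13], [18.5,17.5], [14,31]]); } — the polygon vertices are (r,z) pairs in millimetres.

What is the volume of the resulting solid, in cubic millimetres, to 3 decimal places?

Profile (r,z), 5 vertices: (6,35) (8,16.5) (17.5,13) (18.5,17.5) (14,31)
edge 0: (6,35)→(8,16.5)  cross = 6·16.5 − 8·35 = -181.0000; (r_i+r_j)·cross = 14·-181.0000 = -2534.0000
edge 1: (8,16.5)→(17.5,13)  cross = 8·13 − 17.5·16.5 = -184.7500; (r_i+r_j)·cross = 25.5·-184.7500 = -4711.1250
edge 2: (17.5,13)→(18.5,17.5)  cross = 17.5·17.5 − 18.5·13 = 65.7500; (r_i+r_j)·cross = 36·65.7500 = 2367.0000
edge 3: (18.5,17.5)→(14,31)  cross = 18.5·31 − 14·17.5 = 328.5000; (r_i+r_j)·cross = 32.5·328.5000 = 10676.2500
edge 4: (14,31)→(6,35)  cross = 14·35 − 6·31 = 304.0000; (r_i+r_j)·cross = 20·304.0000 = 6080.0000
Σcross = 332.5000 → A = |Σcross|/2 = 166.2500 mm²
Σ(r_i+r_j)·cross = 11878.1250 → first moment M = |Σ|/6 = 1979.6875
R_c = M/A = 1979.6875/166.2500 = 11.9079 mm
θ = 299° = 5.218534 rad
V = θ·R_c·A = 5.218534·11.9079·166.2500 = 10331.067 mm³

Volume = 10331.067 mm³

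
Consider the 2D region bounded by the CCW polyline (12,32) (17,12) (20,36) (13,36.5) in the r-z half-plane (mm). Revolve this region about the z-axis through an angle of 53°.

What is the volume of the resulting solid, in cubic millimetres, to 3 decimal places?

Volume = 1581.792 mm³

Profile (r,z), 4 vertices: (12,32) (17,12) (20,36) (13,36.5)
edge 0: (12,32)→(17,12)  cross = 12·12 − 17·32 = -400.0000; (r_i+r_j)·cross = 29·-400.0000 = -11600.0000
edge 1: (17,12)→(20,36)  cross = 17·36 − 20·12 = 372.0000; (r_i+r_j)·cross = 37·372.0000 = 13764.0000
edge 2: (20,36)→(13,36.5)  cross = 20·36.5 − 13·36 = 262.0000; (r_i+r_j)·cross = 33·262.0000 = 8646.0000
edge 3: (13,36.5)→(12,32)  cross = 13·32 − 12·36.5 = -22.0000; (r_i+r_j)·cross = 25·-22.0000 = -550.0000
Σcross = 212.0000 → A = |Σcross|/2 = 106.0000 mm²
Σ(r_i+r_j)·cross = 10260.0000 → first moment M = |Σ|/6 = 1710.0000
R_c = M/A = 1710.0000/106.0000 = 16.1321 mm
θ = 53° = 0.925025 rad
V = θ·R_c·A = 0.925025·16.1321·106.0000 = 1581.792 mm³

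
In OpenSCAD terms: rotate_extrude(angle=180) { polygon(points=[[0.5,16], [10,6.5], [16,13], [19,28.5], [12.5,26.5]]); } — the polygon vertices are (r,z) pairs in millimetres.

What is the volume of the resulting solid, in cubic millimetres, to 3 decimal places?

Profile (r,z), 5 vertices: (0.5,16) (10,6.5) (16,13) (19,28.5) (12.5,26.5)
edge 0: (0.5,16)→(10,6.5)  cross = 0.5·6.5 − 10·16 = -156.7500; (r_i+r_j)·cross = 10.5·-156.7500 = -1645.8750
edge 1: (10,6.5)→(16,13)  cross = 10·13 − 16·6.5 = 26.0000; (r_i+r_j)·cross = 26·26.0000 = 676.0000
edge 2: (16,13)→(19,28.5)  cross = 16·28.5 − 19·13 = 209.0000; (r_i+r_j)·cross = 35·209.0000 = 7315.0000
edge 3: (19,28.5)→(12.5,26.5)  cross = 19·26.5 − 12.5·28.5 = 147.2500; (r_i+r_j)·cross = 31.5·147.2500 = 4638.3750
edge 4: (12.5,26.5)→(0.5,16)  cross = 12.5·16 − 0.5·26.5 = 186.7500; (r_i+r_j)·cross = 13·186.7500 = 2427.7500
Σcross = 412.2500 → A = |Σcross|/2 = 206.1250 mm²
Σ(r_i+r_j)·cross = 13411.2500 → first moment M = |Σ|/6 = 2235.2083
R_c = M/A = 2235.2083/206.1250 = 10.8439 mm
θ = 180° = 3.141593 rad
V = θ·R_c·A = 3.141593·10.8439·206.1250 = 7022.114 mm³

Volume = 7022.114 mm³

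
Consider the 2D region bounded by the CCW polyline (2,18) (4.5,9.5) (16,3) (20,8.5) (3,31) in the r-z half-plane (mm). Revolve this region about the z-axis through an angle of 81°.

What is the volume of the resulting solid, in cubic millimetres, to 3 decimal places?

Profile (r,z), 5 vertices: (2,18) (4.5,9.5) (16,3) (20,8.5) (3,31)
edge 0: (2,18)→(4.5,9.5)  cross = 2·9.5 − 4.5·18 = -62.0000; (r_i+r_j)·cross = 6.5·-62.0000 = -403.0000
edge 1: (4.5,9.5)→(16,3)  cross = 4.5·3 − 16·9.5 = -138.5000; (r_i+r_j)·cross = 20.5·-138.5000 = -2839.2500
edge 2: (16,3)→(20,8.5)  cross = 16·8.5 − 20·3 = 76.0000; (r_i+r_j)·cross = 36·76.0000 = 2736.0000
edge 3: (20,8.5)→(3,31)  cross = 20·31 − 3·8.5 = 594.5000; (r_i+r_j)·cross = 23·594.5000 = 13673.5000
edge 4: (3,31)→(2,18)  cross = 3·18 − 2·31 = -8.0000; (r_i+r_j)·cross = 5·-8.0000 = -40.0000
Σcross = 462.0000 → A = |Σcross|/2 = 231.0000 mm²
Σ(r_i+r_j)·cross = 13127.2500 → first moment M = |Σ|/6 = 2187.8750
R_c = M/A = 2187.8750/231.0000 = 9.4713 mm
θ = 81° = 1.413717 rad
V = θ·R_c·A = 1.413717·9.4713·231.0000 = 3093.035 mm³

Volume = 3093.035 mm³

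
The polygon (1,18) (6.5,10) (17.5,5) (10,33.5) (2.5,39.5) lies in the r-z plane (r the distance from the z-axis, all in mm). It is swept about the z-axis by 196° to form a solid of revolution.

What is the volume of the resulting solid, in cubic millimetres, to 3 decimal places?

Volume = 8229.556 mm³

Profile (r,z), 5 vertices: (1,18) (6.5,10) (17.5,5) (10,33.5) (2.5,39.5)
edge 0: (1,18)→(6.5,10)  cross = 1·10 − 6.5·18 = -107.0000; (r_i+r_j)·cross = 7.5·-107.0000 = -802.5000
edge 1: (6.5,10)→(17.5,5)  cross = 6.5·5 − 17.5·10 = -142.5000; (r_i+r_j)·cross = 24·-142.5000 = -3420.0000
edge 2: (17.5,5)→(10,33.5)  cross = 17.5·33.5 − 10·5 = 536.2500; (r_i+r_j)·cross = 27.5·536.2500 = 14746.8750
edge 3: (10,33.5)→(2.5,39.5)  cross = 10·39.5 − 2.5·33.5 = 311.2500; (r_i+r_j)·cross = 12.5·311.2500 = 3890.6250
edge 4: (2.5,39.5)→(1,18)  cross = 2.5·18 − 1·39.5 = 5.5000; (r_i+r_j)·cross = 3.5·5.5000 = 19.2500
Σcross = 603.5000 → A = |Σcross|/2 = 301.7500 mm²
Σ(r_i+r_j)·cross = 14434.2500 → first moment M = |Σ|/6 = 2405.7083
R_c = M/A = 2405.7083/301.7500 = 7.9725 mm
θ = 196° = 3.420845 rad
V = θ·R_c·A = 3.420845·7.9725·301.7500 = 8229.556 mm³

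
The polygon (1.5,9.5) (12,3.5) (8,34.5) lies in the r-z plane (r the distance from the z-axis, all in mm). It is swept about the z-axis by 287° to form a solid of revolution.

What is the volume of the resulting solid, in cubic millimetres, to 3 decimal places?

Volume = 5411.701 mm³

Profile (r,z), 3 vertices: (1.5,9.5) (12,3.5) (8,34.5)
edge 0: (1.5,9.5)→(12,3.5)  cross = 1.5·3.5 − 12·9.5 = -108.7500; (r_i+r_j)·cross = 13.5·-108.7500 = -1468.1250
edge 1: (12,3.5)→(8,34.5)  cross = 12·34.5 − 8·3.5 = 386.0000; (r_i+r_j)·cross = 20·386.0000 = 7720.0000
edge 2: (8,34.5)→(1.5,9.5)  cross = 8·9.5 − 1.5·34.5 = 24.2500; (r_i+r_j)·cross = 9.5·24.2500 = 230.3750
Σcross = 301.5000 → A = |Σcross|/2 = 150.7500 mm²
Σ(r_i+r_j)·cross = 6482.2500 → first moment M = |Σ|/6 = 1080.3750
R_c = M/A = 1080.3750/150.7500 = 7.1667 mm
θ = 287° = 5.009095 rad
V = θ·R_c·A = 5.009095·7.1667·150.7500 = 5411.701 mm³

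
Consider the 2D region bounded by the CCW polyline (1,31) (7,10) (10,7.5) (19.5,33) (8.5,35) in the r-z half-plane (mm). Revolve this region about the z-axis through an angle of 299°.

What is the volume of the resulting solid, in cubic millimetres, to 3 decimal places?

Profile (r,z), 5 vertices: (1,31) (7,10) (10,7.5) (19.5,33) (8.5,35)
edge 0: (1,31)→(7,10)  cross = 1·10 − 7·31 = -207.0000; (r_i+r_j)·cross = 8·-207.0000 = -1656.0000
edge 1: (7,10)→(10,7.5)  cross = 7·7.5 − 10·10 = -47.5000; (r_i+r_j)·cross = 17·-47.5000 = -807.5000
edge 2: (10,7.5)→(19.5,33)  cross = 10·33 − 19.5·7.5 = 183.7500; (r_i+r_j)·cross = 29.5·183.7500 = 5420.6250
edge 3: (19.5,33)→(8.5,35)  cross = 19.5·35 − 8.5·33 = 402.0000; (r_i+r_j)·cross = 28·402.0000 = 11256.0000
edge 4: (8.5,35)→(1,31)  cross = 8.5·31 − 1·35 = 228.5000; (r_i+r_j)·cross = 9.5·228.5000 = 2170.7500
Σcross = 559.7500 → A = |Σcross|/2 = 279.8750 mm²
Σ(r_i+r_j)·cross = 16383.8750 → first moment M = |Σ|/6 = 2730.6458
R_c = M/A = 2730.6458/279.8750 = 9.7567 mm
θ = 299° = 5.218534 rad
V = θ·R_c·A = 5.218534·9.7567·279.8750 = 14249.969 mm³

Volume = 14249.969 mm³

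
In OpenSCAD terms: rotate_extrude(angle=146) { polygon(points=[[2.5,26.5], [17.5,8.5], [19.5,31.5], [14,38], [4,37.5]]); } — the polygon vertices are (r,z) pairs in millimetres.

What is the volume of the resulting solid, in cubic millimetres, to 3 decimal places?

Volume = 9452.529 mm³

Profile (r,z), 5 vertices: (2.5,26.5) (17.5,8.5) (19.5,31.5) (14,38) (4,37.5)
edge 0: (2.5,26.5)→(17.5,8.5)  cross = 2.5·8.5 − 17.5·26.5 = -442.5000; (r_i+r_j)·cross = 20·-442.5000 = -8850.0000
edge 1: (17.5,8.5)→(19.5,31.5)  cross = 17.5·31.5 − 19.5·8.5 = 385.5000; (r_i+r_j)·cross = 37·385.5000 = 14263.5000
edge 2: (19.5,31.5)→(14,38)  cross = 19.5·38 − 14·31.5 = 300.0000; (r_i+r_j)·cross = 33.5·300.0000 = 10050.0000
edge 3: (14,38)→(4,37.5)  cross = 14·37.5 − 4·38 = 373.0000; (r_i+r_j)·cross = 18·373.0000 = 6714.0000
edge 4: (4,37.5)→(2.5,26.5)  cross = 4·26.5 − 2.5·37.5 = 12.2500; (r_i+r_j)·cross = 6.5·12.2500 = 79.6250
Σcross = 628.2500 → A = |Σcross|/2 = 314.1250 mm²
Σ(r_i+r_j)·cross = 22257.1250 → first moment M = |Σ|/6 = 3709.5208
R_c = M/A = 3709.5208/314.1250 = 11.8091 mm
θ = 146° = 2.548181 rad
V = θ·R_c·A = 2.548181·11.8091·314.1250 = 9452.529 mm³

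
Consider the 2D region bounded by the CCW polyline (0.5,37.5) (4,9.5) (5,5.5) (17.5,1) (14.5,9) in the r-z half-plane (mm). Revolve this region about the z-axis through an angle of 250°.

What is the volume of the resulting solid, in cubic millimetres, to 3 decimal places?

Volume = 7074.765 mm³

Profile (r,z), 5 vertices: (0.5,37.5) (4,9.5) (5,5.5) (17.5,1) (14.5,9)
edge 0: (0.5,37.5)→(4,9.5)  cross = 0.5·9.5 − 4·37.5 = -145.2500; (r_i+r_j)·cross = 4.5·-145.2500 = -653.6250
edge 1: (4,9.5)→(5,5.5)  cross = 4·5.5 − 5·9.5 = -25.5000; (r_i+r_j)·cross = 9·-25.5000 = -229.5000
edge 2: (5,5.5)→(17.5,1)  cross = 5·1 − 17.5·5.5 = -91.2500; (r_i+r_j)·cross = 22.5·-91.2500 = -2053.1250
edge 3: (17.5,1)→(14.5,9)  cross = 17.5·9 − 14.5·1 = 143.0000; (r_i+r_j)·cross = 32·143.0000 = 4576.0000
edge 4: (14.5,9)→(0.5,37.5)  cross = 14.5·37.5 − 0.5·9 = 539.2500; (r_i+r_j)·cross = 15·539.2500 = 8088.7500
Σcross = 420.2500 → A = |Σcross|/2 = 210.1250 mm²
Σ(r_i+r_j)·cross = 9728.5000 → first moment M = |Σ|/6 = 1621.4167
R_c = M/A = 1621.4167/210.1250 = 7.7164 mm
θ = 250° = 4.363323 rad
V = θ·R_c·A = 4.363323·7.7164·210.1250 = 7074.765 mm³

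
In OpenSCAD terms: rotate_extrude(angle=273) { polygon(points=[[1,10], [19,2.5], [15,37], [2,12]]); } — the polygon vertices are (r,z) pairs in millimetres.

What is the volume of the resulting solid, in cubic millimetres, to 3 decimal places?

Profile (r,z), 4 vertices: (1,10) (19,2.5) (15,37) (2,12)
edge 0: (1,10)→(19,2.5)  cross = 1·2.5 − 19·10 = -187.5000; (r_i+r_j)·cross = 20·-187.5000 = -3750.0000
edge 1: (19,2.5)→(15,37)  cross = 19·37 − 15·2.5 = 665.5000; (r_i+r_j)·cross = 34·665.5000 = 22627.0000
edge 2: (15,37)→(2,12)  cross = 15·12 − 2·37 = 106.0000; (r_i+r_j)·cross = 17·106.0000 = 1802.0000
edge 3: (2,12)→(1,10)  cross = 2·10 − 1·12 = 8.0000; (r_i+r_j)·cross = 3·8.0000 = 24.0000
Σcross = 592.0000 → A = |Σcross|/2 = 296.0000 mm²
Σ(r_i+r_j)·cross = 20703.0000 → first moment M = |Σ|/6 = 3450.5000
R_c = M/A = 3450.5000/296.0000 = 11.6571 mm
θ = 273° = 4.764749 rad
V = θ·R_c·A = 4.764749·11.6571·296.0000 = 16440.766 mm³

Volume = 16440.766 mm³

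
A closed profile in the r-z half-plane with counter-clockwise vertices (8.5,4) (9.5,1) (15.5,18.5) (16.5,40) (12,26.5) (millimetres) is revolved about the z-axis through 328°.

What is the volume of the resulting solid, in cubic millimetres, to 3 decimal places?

Profile (r,z), 5 vertices: (8.5,4) (9.5,1) (15.5,18.5) (16.5,40) (12,26.5)
edge 0: (8.5,4)→(9.5,1)  cross = 8.5·1 − 9.5·4 = -29.5000; (r_i+r_j)·cross = 18·-29.5000 = -531.0000
edge 1: (9.5,1)→(15.5,18.5)  cross = 9.5·18.5 − 15.5·1 = 160.2500; (r_i+r_j)·cross = 25·160.2500 = 4006.2500
edge 2: (15.5,18.5)→(16.5,40)  cross = 15.5·40 − 16.5·18.5 = 314.7500; (r_i+r_j)·cross = 32·314.7500 = 10072.0000
edge 3: (16.5,40)→(12,26.5)  cross = 16.5·26.5 − 12·40 = -42.7500; (r_i+r_j)·cross = 28.5·-42.7500 = -1218.3750
edge 4: (12,26.5)→(8.5,4)  cross = 12·4 − 8.5·26.5 = -177.2500; (r_i+r_j)·cross = 20.5·-177.2500 = -3633.6250
Σcross = 225.5000 → A = |Σcross|/2 = 112.7500 mm²
Σ(r_i+r_j)·cross = 8695.2500 → first moment M = |Σ|/6 = 1449.2083
R_c = M/A = 1449.2083/112.7500 = 12.8533 mm
θ = 328° = 5.724680 rad
V = θ·R_c·A = 5.724680·12.8533·112.7500 = 8296.254 mm³

Volume = 8296.254 mm³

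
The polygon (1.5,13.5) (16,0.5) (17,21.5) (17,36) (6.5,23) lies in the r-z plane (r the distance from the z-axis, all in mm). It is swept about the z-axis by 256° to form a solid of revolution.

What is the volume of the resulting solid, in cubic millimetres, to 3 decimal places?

Profile (r,z), 5 vertices: (1.5,13.5) (16,0.5) (17,21.5) (17,36) (6.5,23)
edge 0: (1.5,13.5)→(16,0.5)  cross = 1.5·0.5 − 16·13.5 = -215.2500; (r_i+r_j)·cross = 17.5·-215.2500 = -3766.8750
edge 1: (16,0.5)→(17,21.5)  cross = 16·21.5 − 17·0.5 = 335.5000; (r_i+r_j)·cross = 33·335.5000 = 11071.5000
edge 2: (17,21.5)→(17,36)  cross = 17·36 − 17·21.5 = 246.5000; (r_i+r_j)·cross = 34·246.5000 = 8381.0000
edge 3: (17,36)→(6.5,23)  cross = 17·23 − 6.5·36 = 157.0000; (r_i+r_j)·cross = 23.5·157.0000 = 3689.5000
edge 4: (6.5,23)→(1.5,13.5)  cross = 6.5·13.5 − 1.5·23 = 53.2500; (r_i+r_j)·cross = 8·53.2500 = 426.0000
Σcross = 577.0000 → A = |Σcross|/2 = 288.5000 mm²
Σ(r_i+r_j)·cross = 19801.1250 → first moment M = |Σ|/6 = 3300.1875
R_c = M/A = 3300.1875/288.5000 = 11.4391 mm
θ = 256° = 4.468043 rad
V = θ·R_c·A = 4.468043·11.4391·288.5000 = 14745.379 mm³

Volume = 14745.379 mm³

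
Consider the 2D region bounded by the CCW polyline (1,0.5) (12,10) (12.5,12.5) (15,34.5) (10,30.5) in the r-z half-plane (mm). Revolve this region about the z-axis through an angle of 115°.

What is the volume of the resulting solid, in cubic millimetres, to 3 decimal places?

Profile (r,z), 5 vertices: (1,0.5) (12,10) (12.5,12.5) (15,34.5) (10,30.5)
edge 0: (1,0.5)→(12,10)  cross = 1·10 − 12·0.5 = 4.0000; (r_i+r_j)·cross = 13·4.0000 = 52.0000
edge 1: (12,10)→(12.5,12.5)  cross = 12·12.5 − 12.5·10 = 25.0000; (r_i+r_j)·cross = 24.5·25.0000 = 612.5000
edge 2: (12.5,12.5)→(15,34.5)  cross = 12.5·34.5 − 15·12.5 = 243.7500; (r_i+r_j)·cross = 27.5·243.7500 = 6703.1250
edge 3: (15,34.5)→(10,30.5)  cross = 15·30.5 − 10·34.5 = 112.5000; (r_i+r_j)·cross = 25·112.5000 = 2812.5000
edge 4: (10,30.5)→(1,0.5)  cross = 10·0.5 − 1·30.5 = -25.5000; (r_i+r_j)·cross = 11·-25.5000 = -280.5000
Σcross = 359.7500 → A = |Σcross|/2 = 179.8750 mm²
Σ(r_i+r_j)·cross = 9899.6250 → first moment M = |Σ|/6 = 1649.9375
R_c = M/A = 1649.9375/179.8750 = 9.1727 mm
θ = 115° = 2.007129 rad
V = θ·R_c·A = 2.007129·9.1727·179.8750 = 3311.637 mm³

Volume = 3311.637 mm³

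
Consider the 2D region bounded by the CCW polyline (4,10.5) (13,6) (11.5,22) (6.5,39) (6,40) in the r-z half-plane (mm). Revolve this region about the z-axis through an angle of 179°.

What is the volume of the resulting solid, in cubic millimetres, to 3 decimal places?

Profile (r,z), 5 vertices: (4,10.5) (13,6) (11.5,22) (6.5,39) (6,40)
edge 0: (4,10.5)→(13,6)  cross = 4·6 − 13·10.5 = -112.5000; (r_i+r_j)·cross = 17·-112.5000 = -1912.5000
edge 1: (13,6)→(11.5,22)  cross = 13·22 − 11.5·6 = 217.0000; (r_i+r_j)·cross = 24.5·217.0000 = 5316.5000
edge 2: (11.5,22)→(6.5,39)  cross = 11.5·39 − 6.5·22 = 305.5000; (r_i+r_j)·cross = 18·305.5000 = 5499.0000
edge 3: (6.5,39)→(6,40)  cross = 6.5·40 − 6·39 = 26.0000; (r_i+r_j)·cross = 12.5·26.0000 = 325.0000
edge 4: (6,40)→(4,10.5)  cross = 6·10.5 − 4·40 = -97.0000; (r_i+r_j)·cross = 10·-97.0000 = -970.0000
Σcross = 339.0000 → A = |Σcross|/2 = 169.5000 mm²
Σ(r_i+r_j)·cross = 8258.0000 → first moment M = |Σ|/6 = 1376.3333
R_c = M/A = 1376.3333/169.5000 = 8.1200 mm
θ = 179° = 3.124139 rad
V = θ·R_c·A = 3.124139·8.1200·169.5000 = 4299.857 mm³

Volume = 4299.857 mm³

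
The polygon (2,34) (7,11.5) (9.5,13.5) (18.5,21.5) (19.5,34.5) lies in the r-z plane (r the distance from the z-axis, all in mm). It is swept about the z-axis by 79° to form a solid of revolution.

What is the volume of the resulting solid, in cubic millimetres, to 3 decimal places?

Volume = 4053.845 mm³

Profile (r,z), 5 vertices: (2,34) (7,11.5) (9.5,13.5) (18.5,21.5) (19.5,34.5)
edge 0: (2,34)→(7,11.5)  cross = 2·11.5 − 7·34 = -215.0000; (r_i+r_j)·cross = 9·-215.0000 = -1935.0000
edge 1: (7,11.5)→(9.5,13.5)  cross = 7·13.5 − 9.5·11.5 = -14.7500; (r_i+r_j)·cross = 16.5·-14.7500 = -243.3750
edge 2: (9.5,13.5)→(18.5,21.5)  cross = 9.5·21.5 − 18.5·13.5 = -45.5000; (r_i+r_j)·cross = 28·-45.5000 = -1274.0000
edge 3: (18.5,21.5)→(19.5,34.5)  cross = 18.5·34.5 − 19.5·21.5 = 219.0000; (r_i+r_j)·cross = 38·219.0000 = 8322.0000
edge 4: (19.5,34.5)→(2,34)  cross = 19.5·34 − 2·34.5 = 594.0000; (r_i+r_j)·cross = 21.5·594.0000 = 12771.0000
Σcross = 537.7500 → A = |Σcross|/2 = 268.8750 mm²
Σ(r_i+r_j)·cross = 17640.6250 → first moment M = |Σ|/6 = 2940.1042
R_c = M/A = 2940.1042/268.8750 = 10.9348 mm
θ = 79° = 1.378810 rad
V = θ·R_c·A = 1.378810·10.9348·268.8750 = 4053.845 mm³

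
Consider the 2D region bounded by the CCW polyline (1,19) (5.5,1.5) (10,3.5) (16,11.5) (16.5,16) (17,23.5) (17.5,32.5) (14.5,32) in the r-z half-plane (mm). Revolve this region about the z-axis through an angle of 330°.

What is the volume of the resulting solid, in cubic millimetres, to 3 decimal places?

Volume = 17709.289 mm³

Profile (r,z), 8 vertices: (1,19) (5.5,1.5) (10,3.5) (16,11.5) (16.5,16) (17,23.5) (17.5,32.5) (14.5,32)
edge 0: (1,19)→(5.5,1.5)  cross = 1·1.5 − 5.5·19 = -103.0000; (r_i+r_j)·cross = 6.5·-103.0000 = -669.5000
edge 1: (5.5,1.5)→(10,3.5)  cross = 5.5·3.5 − 10·1.5 = 4.2500; (r_i+r_j)·cross = 15.5·4.2500 = 65.8750
edge 2: (10,3.5)→(16,11.5)  cross = 10·11.5 − 16·3.5 = 59.0000; (r_i+r_j)·cross = 26·59.0000 = 1534.0000
edge 3: (16,11.5)→(16.5,16)  cross = 16·16 − 16.5·11.5 = 66.2500; (r_i+r_j)·cross = 32.5·66.2500 = 2153.1250
edge 4: (16.5,16)→(17,23.5)  cross = 16.5·23.5 − 17·16 = 115.7500; (r_i+r_j)·cross = 33.5·115.7500 = 3877.6250
edge 5: (17,23.5)→(17.5,32.5)  cross = 17·32.5 − 17.5·23.5 = 141.2500; (r_i+r_j)·cross = 34.5·141.2500 = 4873.1250
edge 6: (17.5,32.5)→(14.5,32)  cross = 17.5·32 − 14.5·32.5 = 88.7500; (r_i+r_j)·cross = 32·88.7500 = 2840.0000
edge 7: (14.5,32)→(1,19)  cross = 14.5·19 − 1·32 = 243.5000; (r_i+r_j)·cross = 15.5·243.5000 = 3774.2500
Σcross = 615.7500 → A = |Σcross|/2 = 307.8750 mm²
Σ(r_i+r_j)·cross = 18448.5000 → first moment M = |Σ|/6 = 3074.7500
R_c = M/A = 3074.7500/307.8750 = 9.9870 mm
θ = 330° = 5.759587 rad
V = θ·R_c·A = 5.759587·9.9870·307.8750 = 17709.289 mm³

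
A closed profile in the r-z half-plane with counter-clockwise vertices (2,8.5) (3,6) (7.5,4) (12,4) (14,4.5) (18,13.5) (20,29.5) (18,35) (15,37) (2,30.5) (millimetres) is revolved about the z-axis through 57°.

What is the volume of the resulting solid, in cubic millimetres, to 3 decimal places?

Volume = 4970.126 mm³

Profile (r,z), 10 vertices: (2,8.5) (3,6) (7.5,4) (12,4) (14,4.5) (18,13.5) (20,29.5) (18,35) (15,37) (2,30.5)
edge 0: (2,8.5)→(3,6)  cross = 2·6 − 3·8.5 = -13.5000; (r_i+r_j)·cross = 5·-13.5000 = -67.5000
edge 1: (3,6)→(7.5,4)  cross = 3·4 − 7.5·6 = -33.0000; (r_i+r_j)·cross = 10.5·-33.0000 = -346.5000
edge 2: (7.5,4)→(12,4)  cross = 7.5·4 − 12·4 = -18.0000; (r_i+r_j)·cross = 19.5·-18.0000 = -351.0000
edge 3: (12,4)→(14,4.5)  cross = 12·4.5 − 14·4 = -2.0000; (r_i+r_j)·cross = 26·-2.0000 = -52.0000
edge 4: (14,4.5)→(18,13.5)  cross = 14·13.5 − 18·4.5 = 108.0000; (r_i+r_j)·cross = 32·108.0000 = 3456.0000
edge 5: (18,13.5)→(20,29.5)  cross = 18·29.5 − 20·13.5 = 261.0000; (r_i+r_j)·cross = 38·261.0000 = 9918.0000
edge 6: (20,29.5)→(18,35)  cross = 20·35 − 18·29.5 = 169.0000; (r_i+r_j)·cross = 38·169.0000 = 6422.0000
edge 7: (18,35)→(15,37)  cross = 18·37 − 15·35 = 141.0000; (r_i+r_j)·cross = 33·141.0000 = 4653.0000
edge 8: (15,37)→(2,30.5)  cross = 15·30.5 − 2·37 = 383.5000; (r_i+r_j)·cross = 17·383.5000 = 6519.5000
edge 9: (2,30.5)→(2,8.5)  cross = 2·8.5 − 2·30.5 = -44.0000; (r_i+r_j)·cross = 4·-44.0000 = -176.0000
Σcross = 952.0000 → A = |Σcross|/2 = 476.0000 mm²
Σ(r_i+r_j)·cross = 29975.5000 → first moment M = |Σ|/6 = 4995.9167
R_c = M/A = 4995.9167/476.0000 = 10.4956 mm
θ = 57° = 0.994838 rad
V = θ·R_c·A = 0.994838·10.4956·476.0000 = 4970.126 mm³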